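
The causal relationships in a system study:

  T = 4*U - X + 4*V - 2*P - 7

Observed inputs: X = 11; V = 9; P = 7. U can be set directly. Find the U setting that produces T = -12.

U = -4

Substituting into the T equation gives T = 4*U + 4.
Solve 4*U + 4 = -12: U = (-12 - 4) / 4 = -4.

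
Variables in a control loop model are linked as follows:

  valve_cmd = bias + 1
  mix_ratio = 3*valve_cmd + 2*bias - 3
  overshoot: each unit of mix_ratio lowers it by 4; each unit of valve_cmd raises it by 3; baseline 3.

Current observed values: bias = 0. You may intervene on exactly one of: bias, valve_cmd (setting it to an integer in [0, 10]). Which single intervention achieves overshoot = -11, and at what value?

Intervening on bias: with other inputs at their observed values, overshoot = -17*bias + 6. Solving for -11 gives bias = 1, within [0, 10].
Intervening on valve_cmd: overshoot = -9*valve_cmd + 15. Reaching -11 requires valve_cmd = 26/9, not an integer.

set bias = 1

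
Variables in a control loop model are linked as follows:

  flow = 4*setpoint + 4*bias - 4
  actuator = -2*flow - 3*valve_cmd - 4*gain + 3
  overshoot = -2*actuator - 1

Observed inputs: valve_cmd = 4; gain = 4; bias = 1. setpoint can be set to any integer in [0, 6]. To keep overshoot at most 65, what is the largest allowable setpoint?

Substituting into the flow equation gives flow = 4*setpoint.
Substituting into the actuator equation gives actuator = -8*setpoint - 25.
Substituting into the overshoot equation gives overshoot = 16*setpoint + 49.
Require 16*setpoint + 49 ≤ 65, so setpoint ≤ 1.
The largest integer in [0, 6] satisfying this is 1.

setpoint = 1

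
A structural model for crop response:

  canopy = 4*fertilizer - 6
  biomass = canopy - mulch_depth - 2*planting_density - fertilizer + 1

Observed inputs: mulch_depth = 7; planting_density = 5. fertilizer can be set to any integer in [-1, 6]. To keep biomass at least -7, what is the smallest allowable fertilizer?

Substituting into the biomass equation gives biomass = 3*fertilizer - 22.
Require 3*fertilizer - 22 ≥ -7, so fertilizer ≥ 5.
The smallest integer in [-1, 6] satisfying this is 5.

fertilizer = 5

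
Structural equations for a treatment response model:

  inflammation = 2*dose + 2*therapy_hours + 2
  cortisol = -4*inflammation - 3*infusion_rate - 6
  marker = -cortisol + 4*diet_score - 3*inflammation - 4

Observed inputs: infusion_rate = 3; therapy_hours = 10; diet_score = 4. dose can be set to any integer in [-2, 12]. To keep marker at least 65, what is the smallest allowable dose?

Substituting into the inflammation equation gives inflammation = 2*dose + 22.
Substituting into the cortisol equation gives cortisol = -8*dose - 103.
Substituting into the marker equation gives marker = 2*dose + 49.
Require 2*dose + 49 ≥ 65, so dose ≥ 8.
The smallest integer in [-2, 12] satisfying this is 8.

dose = 8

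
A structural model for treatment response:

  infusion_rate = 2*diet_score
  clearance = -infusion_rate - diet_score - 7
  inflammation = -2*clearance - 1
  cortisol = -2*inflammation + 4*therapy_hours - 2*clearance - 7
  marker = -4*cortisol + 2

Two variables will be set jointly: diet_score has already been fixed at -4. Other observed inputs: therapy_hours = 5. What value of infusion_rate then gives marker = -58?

infusion_rate = -3

With diet_score held at -4:
Intervening on infusion_rate fixes its value directly, overriding its dependence on diet_score.
Substituting into the clearance equation gives clearance = -infusion_rate - 3.
This gives inflammation = 2*infusion_rate + 5.
This gives cortisol = -2*infusion_rate + 9.
marker becomes 8*infusion_rate - 34.
Solve 8*infusion_rate - 34 = -58: infusion_rate = (-58 + 34) / 8 = -3.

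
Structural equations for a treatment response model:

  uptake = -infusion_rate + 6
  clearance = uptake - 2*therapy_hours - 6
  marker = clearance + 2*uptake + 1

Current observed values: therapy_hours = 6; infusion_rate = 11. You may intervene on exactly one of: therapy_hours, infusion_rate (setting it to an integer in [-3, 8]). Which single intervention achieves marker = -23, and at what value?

Intervening on therapy_hours: marker = -2*therapy_hours - 20. Reaching -23 requires therapy_hours = 3/2, not an integer.
Intervening on infusion_rate: with other inputs at their observed values, marker = -3*infusion_rate + 1. Solving for -23 gives infusion_rate = 8, within [-3, 8].

set infusion_rate = 8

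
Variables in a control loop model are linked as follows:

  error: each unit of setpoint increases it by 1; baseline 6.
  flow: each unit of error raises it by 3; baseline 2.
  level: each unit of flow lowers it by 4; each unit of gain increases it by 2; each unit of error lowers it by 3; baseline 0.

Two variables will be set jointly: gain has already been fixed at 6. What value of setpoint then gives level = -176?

setpoint = 6

With gain held at 6:
Substituting into the flow equation gives flow = 3*setpoint + 20.
Substituting into the level equation gives level = -15*setpoint - 86.
Solve -15*setpoint - 86 = -176: setpoint = (-176 + 86) / -15 = 6.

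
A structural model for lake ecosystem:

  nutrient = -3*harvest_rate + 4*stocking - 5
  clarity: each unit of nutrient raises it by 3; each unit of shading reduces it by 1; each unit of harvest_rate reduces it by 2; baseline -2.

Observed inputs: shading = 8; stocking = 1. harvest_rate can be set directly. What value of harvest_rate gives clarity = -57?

Substituting into the nutrient equation gives nutrient = -3*harvest_rate - 1.
This gives clarity = -11*harvest_rate - 13.
Solve -11*harvest_rate - 13 = -57: harvest_rate = (-57 + 13) / -11 = 4.

harvest_rate = 4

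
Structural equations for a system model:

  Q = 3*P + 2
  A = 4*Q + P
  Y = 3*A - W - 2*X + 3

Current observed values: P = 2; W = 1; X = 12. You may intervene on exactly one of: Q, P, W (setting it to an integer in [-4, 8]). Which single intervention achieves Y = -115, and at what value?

set P = -3

Intervening on Q: Y = 12*Q - 16. Reaching -115 requires Q = -33/4, not an integer.
Intervening on P: with other inputs at their observed values, Y = 39*P + 2. Solving for -115 gives P = -3, within [-4, 8].
Intervening on W: Y = -W + 81. Reaching -115 requires W = 196, outside [-4, 8].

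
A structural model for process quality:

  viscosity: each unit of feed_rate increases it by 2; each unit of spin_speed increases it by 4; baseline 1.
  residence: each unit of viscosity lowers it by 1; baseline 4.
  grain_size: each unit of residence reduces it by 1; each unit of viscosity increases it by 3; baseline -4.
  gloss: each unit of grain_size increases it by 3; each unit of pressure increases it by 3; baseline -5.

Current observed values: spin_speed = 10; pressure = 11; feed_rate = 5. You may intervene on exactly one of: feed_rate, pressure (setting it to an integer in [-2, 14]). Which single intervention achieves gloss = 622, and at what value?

set pressure = 13

Intervening on feed_rate: gloss = 24*feed_rate + 496. Reaching 622 requires feed_rate = 21/4, not an integer.
Intervening on pressure: with other inputs at their observed values, gloss = 3*pressure + 583. Solving for 622 gives pressure = 13, within [-2, 14].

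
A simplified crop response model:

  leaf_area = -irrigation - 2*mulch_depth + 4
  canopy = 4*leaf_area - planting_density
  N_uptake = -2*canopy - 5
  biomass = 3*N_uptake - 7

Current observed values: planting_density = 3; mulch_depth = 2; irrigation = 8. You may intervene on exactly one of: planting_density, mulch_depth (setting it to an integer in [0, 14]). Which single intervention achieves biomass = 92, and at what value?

Intervening on planting_density: biomass = 6*planting_density + 170. Reaching 92 requires planting_density = -13, outside [0, 14].
Intervening on mulch_depth: with other inputs at their observed values, biomass = 48*mulch_depth + 92. Solving for 92 gives mulch_depth = 0, within [0, 14].

set mulch_depth = 0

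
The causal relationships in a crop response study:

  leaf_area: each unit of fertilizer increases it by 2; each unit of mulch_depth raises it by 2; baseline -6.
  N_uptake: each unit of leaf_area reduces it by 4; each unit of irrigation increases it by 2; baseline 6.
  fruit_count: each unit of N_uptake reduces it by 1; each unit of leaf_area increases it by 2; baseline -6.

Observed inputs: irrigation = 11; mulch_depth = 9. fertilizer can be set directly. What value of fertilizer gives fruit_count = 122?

Substituting into the leaf_area equation gives leaf_area = 2*fertilizer + 12.
N_uptake becomes -8*fertilizer - 20.
This gives fruit_count = 12*fertilizer + 38.
Solve 12*fertilizer + 38 = 122: fertilizer = (122 - 38) / 12 = 7.

fertilizer = 7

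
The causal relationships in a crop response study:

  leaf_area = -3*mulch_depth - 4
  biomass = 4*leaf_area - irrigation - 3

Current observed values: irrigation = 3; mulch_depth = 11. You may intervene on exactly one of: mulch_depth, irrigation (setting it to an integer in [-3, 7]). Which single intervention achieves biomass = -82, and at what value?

set mulch_depth = 5

Intervening on mulch_depth: with other inputs at their observed values, biomass = -12*mulch_depth - 22. Solving for -82 gives mulch_depth = 5, within [-3, 7].
Intervening on irrigation: biomass = -irrigation - 151. Reaching -82 requires irrigation = -69, outside [-3, 7].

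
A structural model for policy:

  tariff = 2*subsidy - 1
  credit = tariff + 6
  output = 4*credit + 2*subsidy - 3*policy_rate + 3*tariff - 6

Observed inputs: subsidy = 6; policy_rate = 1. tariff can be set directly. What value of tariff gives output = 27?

tariff = 0

Intervening on tariff fixes its value directly, overriding its dependence on subsidy.
Substituting into the output equation gives output = 7*tariff + 27.
Solve 7*tariff + 27 = 27: tariff = (27 - 27) / 7 = 0.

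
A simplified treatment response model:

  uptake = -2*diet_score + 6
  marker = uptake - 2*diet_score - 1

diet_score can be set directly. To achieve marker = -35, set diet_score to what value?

Substituting into the marker equation gives marker = -4*diet_score + 5.
Solve -4*diet_score + 5 = -35: diet_score = (-35 - 5) / -4 = 10.

diet_score = 10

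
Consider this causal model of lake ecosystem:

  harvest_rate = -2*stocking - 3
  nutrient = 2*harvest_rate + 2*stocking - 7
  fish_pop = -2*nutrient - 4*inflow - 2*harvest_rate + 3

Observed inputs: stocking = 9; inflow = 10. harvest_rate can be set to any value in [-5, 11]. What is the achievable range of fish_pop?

-125 to -29

Intervening on harvest_rate fixes its value directly, overriding its dependence on stocking.
Substituting into the nutrient equation gives nutrient = 2*harvest_rate + 11.
fish_pop becomes -6*harvest_rate - 59.
Linear in harvest_rate, so extremes are at the endpoints: harvest_rate = -5 gives fish_pop = -29; harvest_rate = 11 gives fish_pop = -125.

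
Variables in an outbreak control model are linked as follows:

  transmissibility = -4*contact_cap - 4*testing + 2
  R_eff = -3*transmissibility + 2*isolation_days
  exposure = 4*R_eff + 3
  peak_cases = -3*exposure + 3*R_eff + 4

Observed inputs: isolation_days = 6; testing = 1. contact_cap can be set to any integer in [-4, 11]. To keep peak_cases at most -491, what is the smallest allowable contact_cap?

Substituting into the transmissibility equation gives transmissibility = -4*contact_cap - 2.
Substituting into the R_eff equation gives R_eff = 12*contact_cap + 18.
exposure becomes 48*contact_cap + 75.
Substituting into the peak_cases equation gives peak_cases = -108*contact_cap - 167.
Require -108*contact_cap - 167 ≤ -491, so contact_cap ≥ 3.
The smallest integer in [-4, 11] satisfying this is 3.

contact_cap = 3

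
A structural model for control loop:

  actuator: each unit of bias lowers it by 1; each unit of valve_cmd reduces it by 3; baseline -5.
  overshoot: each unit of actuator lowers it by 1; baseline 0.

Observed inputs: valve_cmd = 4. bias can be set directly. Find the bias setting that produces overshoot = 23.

Substituting into the actuator equation gives actuator = -bias - 17.
Substituting into the overshoot equation gives overshoot = bias + 17.
Solve bias + 17 = 23: bias = (23 - 17) / 1 = 6.

bias = 6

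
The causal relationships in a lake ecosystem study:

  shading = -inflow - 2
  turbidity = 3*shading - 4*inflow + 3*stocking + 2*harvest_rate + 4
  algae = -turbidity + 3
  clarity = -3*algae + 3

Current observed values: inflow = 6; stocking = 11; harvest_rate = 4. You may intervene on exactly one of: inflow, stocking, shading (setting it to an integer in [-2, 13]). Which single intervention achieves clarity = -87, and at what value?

set stocking = 3

Intervening on inflow: clarity = -21*inflow + 111. Reaching -87 requires inflow = 66/7, not an integer.
Intervening on stocking: with other inputs at their observed values, clarity = 9*stocking - 114. Solving for -87 gives stocking = 3, within [-2, 13].
Intervening on shading: clarity = 9*shading + 57. Reaching -87 requires shading = -16, outside [-2, 13].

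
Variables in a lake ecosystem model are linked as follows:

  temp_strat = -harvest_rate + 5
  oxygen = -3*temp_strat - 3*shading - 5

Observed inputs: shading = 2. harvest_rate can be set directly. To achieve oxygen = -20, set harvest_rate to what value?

Substituting into the oxygen equation gives oxygen = 3*harvest_rate - 26.
Solve 3*harvest_rate - 26 = -20: harvest_rate = (-20 + 26) / 3 = 2.

harvest_rate = 2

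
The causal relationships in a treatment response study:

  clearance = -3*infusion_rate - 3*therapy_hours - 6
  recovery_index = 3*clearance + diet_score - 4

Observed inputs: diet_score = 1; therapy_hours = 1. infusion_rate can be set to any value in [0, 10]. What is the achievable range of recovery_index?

-120 to -30

Substituting into the clearance equation gives clearance = -3*infusion_rate - 9.
This gives recovery_index = -9*infusion_rate - 30.
Linear in infusion_rate, so extremes are at the endpoints: infusion_rate = 0 gives recovery_index = -30; infusion_rate = 10 gives recovery_index = -120.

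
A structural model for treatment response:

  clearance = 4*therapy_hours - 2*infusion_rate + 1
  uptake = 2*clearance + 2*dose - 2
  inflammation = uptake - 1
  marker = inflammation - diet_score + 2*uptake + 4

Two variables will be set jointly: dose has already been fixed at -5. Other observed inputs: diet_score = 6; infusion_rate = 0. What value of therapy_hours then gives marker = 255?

With dose held at -5:
Substituting into the clearance equation gives clearance = 4*therapy_hours + 1.
Substituting into the uptake equation gives uptake = 8*therapy_hours - 10.
Substituting into the inflammation equation gives inflammation = 8*therapy_hours - 11.
Substituting into the marker equation gives marker = 24*therapy_hours - 33.
Solve 24*therapy_hours - 33 = 255: therapy_hours = (255 + 33) / 24 = 12.

therapy_hours = 12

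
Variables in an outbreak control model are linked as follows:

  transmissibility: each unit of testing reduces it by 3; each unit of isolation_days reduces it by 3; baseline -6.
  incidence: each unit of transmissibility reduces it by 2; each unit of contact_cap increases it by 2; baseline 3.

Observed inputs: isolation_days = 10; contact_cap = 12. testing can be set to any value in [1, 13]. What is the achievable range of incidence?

Substituting into the transmissibility equation gives transmissibility = -3*testing - 36.
incidence becomes 6*testing + 99.
Linear in testing, so extremes are at the endpoints: testing = 1 gives incidence = 105; testing = 13 gives incidence = 177.

105 to 177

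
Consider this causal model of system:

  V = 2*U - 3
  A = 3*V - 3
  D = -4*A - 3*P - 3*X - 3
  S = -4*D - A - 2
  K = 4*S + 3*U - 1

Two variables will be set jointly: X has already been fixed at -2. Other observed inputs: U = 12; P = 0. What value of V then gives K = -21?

With X held at -2:
Intervening on V fixes its value directly, overriding its dependence on U.
Substituting into the D equation gives D = -12*V + 15.
This gives S = 45*V - 59.
K becomes 180*V - 201.
Solve 180*V - 201 = -21: V = (-21 + 201) / 180 = 1.

V = 1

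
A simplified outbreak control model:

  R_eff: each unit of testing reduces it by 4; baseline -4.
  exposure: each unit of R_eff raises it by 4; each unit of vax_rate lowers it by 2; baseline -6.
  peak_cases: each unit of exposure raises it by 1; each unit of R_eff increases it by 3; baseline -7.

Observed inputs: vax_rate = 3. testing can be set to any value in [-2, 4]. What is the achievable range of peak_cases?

-159 to 9

Substituting into the exposure equation gives exposure = -16*testing - 28.
Substituting into the peak_cases equation gives peak_cases = -28*testing - 47.
Linear in testing, so extremes are at the endpoints: testing = -2 gives peak_cases = 9; testing = 4 gives peak_cases = -159.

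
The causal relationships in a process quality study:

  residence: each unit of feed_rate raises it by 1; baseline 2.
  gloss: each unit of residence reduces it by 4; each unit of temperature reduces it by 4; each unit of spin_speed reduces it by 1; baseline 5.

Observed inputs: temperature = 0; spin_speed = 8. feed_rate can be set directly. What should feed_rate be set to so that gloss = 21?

feed_rate = -8

Substituting into the gloss equation gives gloss = -4*feed_rate - 11.
Solve -4*feed_rate - 11 = 21: feed_rate = (21 + 11) / -4 = -8.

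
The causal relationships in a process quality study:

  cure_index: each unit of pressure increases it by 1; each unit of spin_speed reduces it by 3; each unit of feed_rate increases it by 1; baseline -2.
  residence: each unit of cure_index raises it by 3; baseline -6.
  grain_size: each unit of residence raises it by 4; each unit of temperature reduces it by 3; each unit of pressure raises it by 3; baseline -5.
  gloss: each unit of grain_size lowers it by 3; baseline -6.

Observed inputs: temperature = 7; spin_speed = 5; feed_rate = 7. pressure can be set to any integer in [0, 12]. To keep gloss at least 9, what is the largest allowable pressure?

pressure = 11

Substituting into the cure_index equation gives cure_index = pressure - 10.
Substituting into the residence equation gives residence = 3*pressure - 36.
Substituting into the grain_size equation gives grain_size = 15*pressure - 170.
This gives gloss = -45*pressure + 504.
Require -45*pressure + 504 ≥ 9, so pressure ≤ 11.
The largest integer in [0, 12] satisfying this is 11.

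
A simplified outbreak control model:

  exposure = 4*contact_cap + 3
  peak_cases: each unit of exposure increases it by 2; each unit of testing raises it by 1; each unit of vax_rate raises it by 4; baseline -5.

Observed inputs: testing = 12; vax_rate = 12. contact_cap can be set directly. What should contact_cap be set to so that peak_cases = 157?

contact_cap = 12

Substituting into the peak_cases equation gives peak_cases = 8*contact_cap + 61.
Solve 8*contact_cap + 61 = 157: contact_cap = (157 - 61) / 8 = 12.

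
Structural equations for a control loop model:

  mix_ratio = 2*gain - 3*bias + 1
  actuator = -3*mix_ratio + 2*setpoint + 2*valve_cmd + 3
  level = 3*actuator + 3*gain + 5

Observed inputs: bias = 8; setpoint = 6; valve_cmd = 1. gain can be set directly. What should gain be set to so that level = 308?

Substituting into the mix_ratio equation gives mix_ratio = 2*gain - 23.
actuator becomes -6*gain + 86.
level becomes -15*gain + 263.
Solve -15*gain + 263 = 308: gain = (308 - 263) / -15 = -3.

gain = -3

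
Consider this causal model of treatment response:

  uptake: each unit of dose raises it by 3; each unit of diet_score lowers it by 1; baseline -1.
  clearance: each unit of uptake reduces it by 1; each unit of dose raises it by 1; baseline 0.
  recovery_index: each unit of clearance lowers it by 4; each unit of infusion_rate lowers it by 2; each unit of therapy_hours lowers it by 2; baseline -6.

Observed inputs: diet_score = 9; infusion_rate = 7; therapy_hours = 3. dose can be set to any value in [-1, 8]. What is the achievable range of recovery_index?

-74 to -2

Substituting into the uptake equation gives uptake = 3*dose - 10.
Substituting into the clearance equation gives clearance = -2*dose + 10.
Substituting into the recovery_index equation gives recovery_index = 8*dose - 66.
Linear in dose, so extremes are at the endpoints: dose = -1 gives recovery_index = -74; dose = 8 gives recovery_index = -2.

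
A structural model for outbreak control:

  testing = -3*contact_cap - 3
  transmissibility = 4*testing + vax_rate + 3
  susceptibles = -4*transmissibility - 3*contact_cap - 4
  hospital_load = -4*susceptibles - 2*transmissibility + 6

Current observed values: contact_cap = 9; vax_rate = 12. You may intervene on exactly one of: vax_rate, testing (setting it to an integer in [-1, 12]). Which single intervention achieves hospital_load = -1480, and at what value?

set vax_rate = 2

Intervening on vax_rate: with other inputs at their observed values, hospital_load = 14*vax_rate - 1508. Solving for -1480 gives vax_rate = 2, within [-1, 12].
Intervening on testing: hospital_load = 56*testing + 340. Reaching -1480 requires testing = -65/2, not an integer.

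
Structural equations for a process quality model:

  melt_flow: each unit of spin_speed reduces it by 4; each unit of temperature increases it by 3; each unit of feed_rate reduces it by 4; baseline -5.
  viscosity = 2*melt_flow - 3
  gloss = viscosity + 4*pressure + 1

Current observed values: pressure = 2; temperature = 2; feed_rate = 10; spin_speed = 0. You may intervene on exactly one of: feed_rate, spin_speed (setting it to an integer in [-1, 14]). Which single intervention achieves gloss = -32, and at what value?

Intervening on feed_rate: with other inputs at their observed values, gloss = -8*feed_rate + 8. Solving for -32 gives feed_rate = 5, within [-1, 14].
Intervening on spin_speed: gloss = -8*spin_speed - 72. Reaching -32 requires spin_speed = -5, outside [-1, 14].

set feed_rate = 5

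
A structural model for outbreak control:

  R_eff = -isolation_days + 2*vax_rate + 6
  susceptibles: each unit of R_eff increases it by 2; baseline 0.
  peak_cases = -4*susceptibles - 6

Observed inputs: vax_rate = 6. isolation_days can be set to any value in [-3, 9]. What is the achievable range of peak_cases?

-174 to -78

Substituting into the R_eff equation gives R_eff = -isolation_days + 18.
susceptibles becomes -2*isolation_days + 36.
Substituting into the peak_cases equation gives peak_cases = 8*isolation_days - 150.
Linear in isolation_days, so extremes are at the endpoints: isolation_days = -3 gives peak_cases = -174; isolation_days = 9 gives peak_cases = -78.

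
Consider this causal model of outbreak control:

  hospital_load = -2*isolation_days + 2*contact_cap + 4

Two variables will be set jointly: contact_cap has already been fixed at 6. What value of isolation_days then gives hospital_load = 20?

isolation_days = -2

With contact_cap held at 6:
Substituting into the hospital_load equation gives hospital_load = -2*isolation_days + 16.
Solve -2*isolation_days + 16 = 20: isolation_days = (20 - 16) / -2 = -2.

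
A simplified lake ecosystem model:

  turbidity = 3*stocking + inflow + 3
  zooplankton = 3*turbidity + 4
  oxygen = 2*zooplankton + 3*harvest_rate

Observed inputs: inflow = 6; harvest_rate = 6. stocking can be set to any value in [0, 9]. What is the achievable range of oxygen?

80 to 242

Substituting into the turbidity equation gives turbidity = 3*stocking + 9.
Substituting into the zooplankton equation gives zooplankton = 9*stocking + 31.
oxygen becomes 18*stocking + 80.
Linear in stocking, so extremes are at the endpoints: stocking = 0 gives oxygen = 80; stocking = 9 gives oxygen = 242.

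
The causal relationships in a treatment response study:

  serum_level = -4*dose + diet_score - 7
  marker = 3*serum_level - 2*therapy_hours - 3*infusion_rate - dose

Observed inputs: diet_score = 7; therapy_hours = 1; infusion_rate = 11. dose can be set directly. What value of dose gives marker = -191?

Substituting into the serum_level equation gives serum_level = -4*dose.
Substituting into the marker equation gives marker = -13*dose - 35.
Solve -13*dose - 35 = -191: dose = (-191 + 35) / -13 = 12.

dose = 12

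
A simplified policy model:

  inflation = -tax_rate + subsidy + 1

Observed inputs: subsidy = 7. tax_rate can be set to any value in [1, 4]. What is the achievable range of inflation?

4 to 7

Substituting into the inflation equation gives inflation = -tax_rate + 8.
Linear in tax_rate, so extremes are at the endpoints: tax_rate = 1 gives inflation = 7; tax_rate = 4 gives inflation = 4.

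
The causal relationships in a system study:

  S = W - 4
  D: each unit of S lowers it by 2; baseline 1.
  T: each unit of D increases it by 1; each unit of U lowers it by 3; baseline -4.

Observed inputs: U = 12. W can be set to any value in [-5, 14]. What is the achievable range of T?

-59 to -21

Substituting into the D equation gives D = -2*W + 9.
T becomes -2*W - 31.
Linear in W, so extremes are at the endpoints: W = -5 gives T = -21; W = 14 gives T = -59.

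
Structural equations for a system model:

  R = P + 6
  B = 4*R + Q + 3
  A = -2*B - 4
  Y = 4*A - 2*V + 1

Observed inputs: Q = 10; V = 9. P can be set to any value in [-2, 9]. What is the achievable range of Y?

Substituting into the B equation gives B = 4*P + 37.
Substituting into the A equation gives A = -8*P - 78.
Substituting into the Y equation gives Y = -32*P - 329.
Linear in P, so extremes are at the endpoints: P = -2 gives Y = -265; P = 9 gives Y = -617.

-617 to -265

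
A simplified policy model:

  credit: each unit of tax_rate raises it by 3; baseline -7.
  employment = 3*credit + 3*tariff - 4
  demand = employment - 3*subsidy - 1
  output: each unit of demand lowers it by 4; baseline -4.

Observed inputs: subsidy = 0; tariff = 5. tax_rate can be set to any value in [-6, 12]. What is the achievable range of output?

Substituting into the employment equation gives employment = 9*tax_rate - 10.
So demand = 9*tax_rate - 11.
output becomes -36*tax_rate + 40.
Linear in tax_rate, so extremes are at the endpoints: tax_rate = -6 gives output = 256; tax_rate = 12 gives output = -392.

-392 to 256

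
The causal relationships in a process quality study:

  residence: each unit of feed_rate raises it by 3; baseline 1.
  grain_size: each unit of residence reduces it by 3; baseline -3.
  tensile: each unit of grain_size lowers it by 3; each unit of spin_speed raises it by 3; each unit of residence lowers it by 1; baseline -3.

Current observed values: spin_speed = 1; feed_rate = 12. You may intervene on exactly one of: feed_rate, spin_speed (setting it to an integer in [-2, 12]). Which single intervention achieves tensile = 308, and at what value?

set spin_speed = 2

Intervening on feed_rate: tensile = 24*feed_rate + 17. Reaching 308 requires feed_rate = 97/8, not an integer.
Intervening on spin_speed: with other inputs at their observed values, tensile = 3*spin_speed + 302. Solving for 308 gives spin_speed = 2, within [-2, 12].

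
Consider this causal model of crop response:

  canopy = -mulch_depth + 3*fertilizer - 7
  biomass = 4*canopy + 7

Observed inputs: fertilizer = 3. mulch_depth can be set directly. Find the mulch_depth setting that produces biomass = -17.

mulch_depth = 8

Substituting into the canopy equation gives canopy = -mulch_depth + 2.
Substituting into the biomass equation gives biomass = -4*mulch_depth + 15.
Solve -4*mulch_depth + 15 = -17: mulch_depth = (-17 - 15) / -4 = 8.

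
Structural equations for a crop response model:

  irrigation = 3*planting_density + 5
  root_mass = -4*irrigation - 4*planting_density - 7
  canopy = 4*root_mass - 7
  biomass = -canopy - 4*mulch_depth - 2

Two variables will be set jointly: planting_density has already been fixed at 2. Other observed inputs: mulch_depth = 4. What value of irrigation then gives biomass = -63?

irrigation = -7

With planting_density held at 2:
Intervening on irrigation fixes its value directly, overriding its dependence on planting_density.
Substituting into the root_mass equation gives root_mass = -4*irrigation - 15.
Substituting into the canopy equation gives canopy = -16*irrigation - 67.
Substituting into the biomass equation gives biomass = 16*irrigation + 49.
Solve 16*irrigation + 49 = -63: irrigation = (-63 - 49) / 16 = -7.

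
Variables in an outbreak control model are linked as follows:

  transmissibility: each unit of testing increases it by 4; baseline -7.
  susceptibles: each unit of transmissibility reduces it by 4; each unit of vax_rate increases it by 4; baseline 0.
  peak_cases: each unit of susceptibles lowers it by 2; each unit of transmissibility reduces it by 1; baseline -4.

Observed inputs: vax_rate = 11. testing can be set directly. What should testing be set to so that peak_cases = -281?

testing = -5

Substituting into the susceptibles equation gives susceptibles = -16*testing + 72.
peak_cases becomes 28*testing - 141.
Solve 28*testing - 141 = -281: testing = (-281 + 141) / 28 = -5.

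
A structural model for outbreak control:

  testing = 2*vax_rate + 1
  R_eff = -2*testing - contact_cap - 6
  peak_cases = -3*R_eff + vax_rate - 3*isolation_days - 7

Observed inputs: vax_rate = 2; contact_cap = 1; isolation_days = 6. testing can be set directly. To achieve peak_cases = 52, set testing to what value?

Intervening on testing fixes its value directly, overriding its dependence on vax_rate.
Substituting into the R_eff equation gives R_eff = -2*testing - 7.
Substituting into the peak_cases equation gives peak_cases = 6*testing - 2.
Solve 6*testing - 2 = 52: testing = (52 + 2) / 6 = 9.

testing = 9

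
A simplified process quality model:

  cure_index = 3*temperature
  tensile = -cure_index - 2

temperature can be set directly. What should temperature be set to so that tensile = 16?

Substituting into the tensile equation gives tensile = -3*temperature - 2.
Solve -3*temperature - 2 = 16: temperature = (16 + 2) / -3 = -6.

temperature = -6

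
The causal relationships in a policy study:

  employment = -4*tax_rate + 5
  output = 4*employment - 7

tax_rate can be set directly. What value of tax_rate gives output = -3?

Substituting into the output equation gives output = -16*tax_rate + 13.
Solve -16*tax_rate + 13 = -3: tax_rate = (-3 - 13) / -16 = 1.

tax_rate = 1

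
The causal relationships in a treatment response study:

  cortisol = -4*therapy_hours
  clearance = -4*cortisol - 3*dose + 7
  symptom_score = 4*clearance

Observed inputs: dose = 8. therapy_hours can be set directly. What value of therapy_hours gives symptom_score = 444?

Substituting into the clearance equation gives clearance = 16*therapy_hours - 17.
Substituting into the symptom_score equation gives symptom_score = 64*therapy_hours - 68.
Solve 64*therapy_hours - 68 = 444: therapy_hours = (444 + 68) / 64 = 8.

therapy_hours = 8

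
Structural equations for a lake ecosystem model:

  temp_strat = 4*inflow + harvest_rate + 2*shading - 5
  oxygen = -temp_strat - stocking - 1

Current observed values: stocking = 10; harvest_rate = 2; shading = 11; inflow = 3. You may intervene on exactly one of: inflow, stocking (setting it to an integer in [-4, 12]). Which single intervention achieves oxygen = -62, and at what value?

set inflow = 8

Intervening on inflow: with other inputs at their observed values, oxygen = -4*inflow - 30. Solving for -62 gives inflow = 8, within [-4, 12].
Intervening on stocking: oxygen = -stocking - 32. Reaching -62 requires stocking = 30, outside [-4, 12].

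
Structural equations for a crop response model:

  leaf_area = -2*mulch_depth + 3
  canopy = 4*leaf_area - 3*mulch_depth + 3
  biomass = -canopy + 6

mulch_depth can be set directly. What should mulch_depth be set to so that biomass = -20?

mulch_depth = -1

Substituting into the canopy equation gives canopy = -11*mulch_depth + 15.
Substituting into the biomass equation gives biomass = 11*mulch_depth - 9.
Solve 11*mulch_depth - 9 = -20: mulch_depth = (-20 + 9) / 11 = -1.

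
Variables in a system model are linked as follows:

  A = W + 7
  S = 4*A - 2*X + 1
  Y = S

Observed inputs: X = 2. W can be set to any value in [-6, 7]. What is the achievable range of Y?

1 to 53

Substituting into the S equation gives S = 4*W + 25.
So Y = 4*W + 25.
Linear in W, so extremes are at the endpoints: W = -6 gives Y = 1; W = 7 gives Y = 53.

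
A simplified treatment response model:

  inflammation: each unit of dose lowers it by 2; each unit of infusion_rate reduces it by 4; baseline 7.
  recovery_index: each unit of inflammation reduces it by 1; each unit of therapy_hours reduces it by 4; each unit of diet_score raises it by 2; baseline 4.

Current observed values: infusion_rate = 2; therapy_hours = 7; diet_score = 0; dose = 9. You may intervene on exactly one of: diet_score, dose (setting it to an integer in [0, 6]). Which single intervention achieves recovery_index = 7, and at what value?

set diet_score = 6

Intervening on diet_score: with other inputs at their observed values, recovery_index = 2*diet_score - 5. Solving for 7 gives diet_score = 6, within [0, 6].
Intervening on dose: recovery_index = 2*dose - 23. Reaching 7 requires dose = 15, outside [0, 6].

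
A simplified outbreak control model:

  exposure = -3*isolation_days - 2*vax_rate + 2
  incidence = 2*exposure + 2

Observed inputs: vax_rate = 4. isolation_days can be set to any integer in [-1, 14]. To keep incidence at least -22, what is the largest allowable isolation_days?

Substituting into the exposure equation gives exposure = -3*isolation_days - 6.
Substituting into the incidence equation gives incidence = -6*isolation_days - 10.
Require -6*isolation_days - 10 ≥ -22, so isolation_days ≤ 2.
The largest integer in [-1, 14] satisfying this is 2.

isolation_days = 2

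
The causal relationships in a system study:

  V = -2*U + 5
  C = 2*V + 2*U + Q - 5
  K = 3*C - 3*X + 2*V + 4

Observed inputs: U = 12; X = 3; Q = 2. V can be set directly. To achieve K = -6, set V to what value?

Intervening on V fixes its value directly, overriding its dependence on U.
Substituting into the C equation gives C = 2*V + 21.
Substituting into the K equation gives K = 8*V + 58.
Solve 8*V + 58 = -6: V = (-6 - 58) / 8 = -8.

V = -8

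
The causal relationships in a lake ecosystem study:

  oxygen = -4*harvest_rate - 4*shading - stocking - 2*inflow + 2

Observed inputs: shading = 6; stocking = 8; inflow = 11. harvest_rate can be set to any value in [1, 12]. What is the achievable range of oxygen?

Substituting into the oxygen equation gives oxygen = -4*harvest_rate - 52.
Linear in harvest_rate, so extremes are at the endpoints: harvest_rate = 1 gives oxygen = -56; harvest_rate = 12 gives oxygen = -100.

-100 to -56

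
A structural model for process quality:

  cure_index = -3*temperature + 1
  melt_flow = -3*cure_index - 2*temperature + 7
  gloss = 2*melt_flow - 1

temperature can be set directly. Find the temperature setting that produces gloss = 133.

temperature = 9

Substituting into the melt_flow equation gives melt_flow = 7*temperature + 4.
So gloss = 14*temperature + 7.
Solve 14*temperature + 7 = 133: temperature = (133 - 7) / 14 = 9.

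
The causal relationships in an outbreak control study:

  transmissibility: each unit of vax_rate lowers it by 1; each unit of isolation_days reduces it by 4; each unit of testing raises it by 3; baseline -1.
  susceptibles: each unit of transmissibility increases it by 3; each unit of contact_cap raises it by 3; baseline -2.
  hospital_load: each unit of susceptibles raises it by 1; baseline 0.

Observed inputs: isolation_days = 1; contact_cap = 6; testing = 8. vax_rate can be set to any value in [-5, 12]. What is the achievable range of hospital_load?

37 to 88

Substituting into the transmissibility equation gives transmissibility = -vax_rate + 19.
Substituting into the susceptibles equation gives susceptibles = -3*vax_rate + 73.
Substituting into the hospital_load equation gives hospital_load = -3*vax_rate + 73.
Linear in vax_rate, so extremes are at the endpoints: vax_rate = -5 gives hospital_load = 88; vax_rate = 12 gives hospital_load = 37.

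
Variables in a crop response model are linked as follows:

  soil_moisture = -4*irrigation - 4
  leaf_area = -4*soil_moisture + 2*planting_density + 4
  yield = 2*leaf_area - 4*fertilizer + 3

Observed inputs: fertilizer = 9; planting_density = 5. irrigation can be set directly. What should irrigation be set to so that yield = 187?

irrigation = 5

Substituting into the leaf_area equation gives leaf_area = 16*irrigation + 30.
yield becomes 32*irrigation + 27.
Solve 32*irrigation + 27 = 187: irrigation = (187 - 27) / 32 = 5.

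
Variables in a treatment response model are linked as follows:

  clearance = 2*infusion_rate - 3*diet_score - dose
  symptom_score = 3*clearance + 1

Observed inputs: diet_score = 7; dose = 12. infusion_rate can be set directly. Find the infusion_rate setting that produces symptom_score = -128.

infusion_rate = -5

Substituting into the clearance equation gives clearance = 2*infusion_rate - 33.
Substituting into the symptom_score equation gives symptom_score = 6*infusion_rate - 98.
Solve 6*infusion_rate - 98 = -128: infusion_rate = (-128 + 98) / 6 = -5.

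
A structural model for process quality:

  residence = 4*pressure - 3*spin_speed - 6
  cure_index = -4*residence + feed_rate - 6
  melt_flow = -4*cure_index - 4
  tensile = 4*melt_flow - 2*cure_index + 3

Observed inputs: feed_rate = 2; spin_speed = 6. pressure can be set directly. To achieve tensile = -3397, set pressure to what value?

pressure = -6

Substituting into the residence equation gives residence = 4*pressure - 24.
Substituting into the cure_index equation gives cure_index = -16*pressure + 92.
melt_flow becomes 64*pressure - 372.
Substituting into the tensile equation gives tensile = 288*pressure - 1669.
Solve 288*pressure - 1669 = -3397: pressure = (-3397 + 1669) / 288 = -6.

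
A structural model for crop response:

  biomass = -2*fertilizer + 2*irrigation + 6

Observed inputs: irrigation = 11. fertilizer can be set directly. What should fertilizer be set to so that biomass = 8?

Substituting into the biomass equation gives biomass = -2*fertilizer + 28.
Solve -2*fertilizer + 28 = 8: fertilizer = (8 - 28) / -2 = 10.

fertilizer = 10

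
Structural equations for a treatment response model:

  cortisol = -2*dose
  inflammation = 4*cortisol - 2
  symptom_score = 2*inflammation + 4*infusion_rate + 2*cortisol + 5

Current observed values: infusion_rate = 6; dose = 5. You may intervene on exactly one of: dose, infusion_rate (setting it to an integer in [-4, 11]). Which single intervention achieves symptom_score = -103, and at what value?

Intervening on dose: symptom_score = -20*dose + 25. Reaching -103 requires dose = 32/5, not an integer.
Intervening on infusion_rate: with other inputs at their observed values, symptom_score = 4*infusion_rate - 99. Solving for -103 gives infusion_rate = -1, within [-4, 11].

set infusion_rate = -1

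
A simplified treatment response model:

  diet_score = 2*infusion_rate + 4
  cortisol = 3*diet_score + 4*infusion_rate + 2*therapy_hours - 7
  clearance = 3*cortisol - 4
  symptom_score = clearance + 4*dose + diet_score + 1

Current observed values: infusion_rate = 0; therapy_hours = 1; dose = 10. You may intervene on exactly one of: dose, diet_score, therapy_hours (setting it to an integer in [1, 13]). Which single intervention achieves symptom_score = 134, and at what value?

Intervening on dose: symptom_score = 4*dose + 22. Reaching 134 requires dose = 28, outside [1, 13].
Intervening on diet_score: symptom_score = 10*diet_score + 22. Reaching 134 requires diet_score = 56/5, not an integer.
Intervening on therapy_hours: with other inputs at their observed values, symptom_score = 6*therapy_hours + 56. Solving for 134 gives therapy_hours = 13, within [1, 13].

set therapy_hours = 13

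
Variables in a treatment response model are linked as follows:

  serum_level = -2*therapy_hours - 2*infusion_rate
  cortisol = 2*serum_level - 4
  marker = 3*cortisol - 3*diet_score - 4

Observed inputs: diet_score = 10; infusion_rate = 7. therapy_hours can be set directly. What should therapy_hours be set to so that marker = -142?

Substituting into the serum_level equation gives serum_level = -2*therapy_hours - 14.
Substituting into the cortisol equation gives cortisol = -4*therapy_hours - 32.
So marker = -12*therapy_hours - 130.
Solve -12*therapy_hours - 130 = -142: therapy_hours = (-142 + 130) / -12 = 1.

therapy_hours = 1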